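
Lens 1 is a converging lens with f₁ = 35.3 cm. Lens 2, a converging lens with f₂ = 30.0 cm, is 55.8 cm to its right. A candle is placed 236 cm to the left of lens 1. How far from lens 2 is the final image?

27.3 cm

Lens 1: 1/d_i1 = 1/f₁ − 1/d_o1 = 1/(35.3) − 1/(236) = 0.02409, so d_i1 = 41.51 cm.
The intermediate image is 41.51 cm to the right of lens 1, which is 55.8 − (41.51) = 14.29 cm to the left of lens 2, so d_o2 = +14.29 cm.
Lens 2: 1/d_i2 = 1/f₂ − 1/d_o2 = 1/(30.0) − 1/(14.29) = -0.03665, so d_i2 = -27.3 cm.
The final image is virtual, 27.3 cm to the left of lens 2 (overall magnification ≈ -0.34).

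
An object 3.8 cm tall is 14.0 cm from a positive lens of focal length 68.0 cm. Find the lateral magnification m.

1/d_i = 1/f − 1/d_o = 1/(68.00) − 1/(14.0) = -0.05672, so d_i = -17.63 cm.
m = −d_i/d_o = −(-17.63)/(14.0) = +1.26.
The image is virtual, upright and enlarged, on the same side as the object.

m = +1.26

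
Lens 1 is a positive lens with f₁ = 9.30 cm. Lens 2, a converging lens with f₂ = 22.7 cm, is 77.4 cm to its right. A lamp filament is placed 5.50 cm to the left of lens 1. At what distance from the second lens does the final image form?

30.3 cm

Lens 1: 1/d_i1 = 1/f₁ − 1/d_o1 = 1/(9.30) − 1/(5.50) = -0.07429, so d_i1 = -13.46 cm.
The intermediate image is 13.46 cm to the left of lens 1 (virtual), which is 77.4 − (-13.46) = 90.86 cm to the left of lens 2, so d_o2 = +90.86 cm.
Lens 2: 1/d_i2 = 1/f₂ − 1/d_o2 = 1/(22.7) − 1/(90.86) = 0.03305, so d_i2 = 30.3 cm.
The final image is real, 30.3 cm to the right of lens 2 (overall magnification ≈ -0.82).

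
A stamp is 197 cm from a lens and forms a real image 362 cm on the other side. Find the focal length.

Real image ⇒ d_i = +362 cm.
1/f = 1/d_o + 1/d_i = 1/(197) + 1/(362) = 0.007839, so f = 128 cm.
Since f is positive, the lens is converging.

f = 128 cm (converging)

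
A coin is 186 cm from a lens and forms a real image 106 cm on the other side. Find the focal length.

Real image ⇒ d_i = +106 cm.
1/f = 1/d_o + 1/d_i = 1/(186) + 1/(106) = 0.01481, so f = 67.5 cm.
Since f is positive, the lens is converging.

f = 67.5 cm (converging)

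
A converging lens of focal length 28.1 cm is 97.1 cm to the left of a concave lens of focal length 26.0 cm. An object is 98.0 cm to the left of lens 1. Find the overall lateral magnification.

m = -0.125

Lens 1: 1/d_i1 = 1/(28.1) − 1/(98.0) = 0.02538, so d_i1 = 39.40 cm; m₁ = −d_i1/d_o1 = -0.4020.
d_o2 = 97.1 − (39.40) = 57.70 cm.
f₂ = −26.0 cm (diverging).
Lens 2: 1/d_i2 = 1/(-26.0) − 1/(57.70) = -0.05579, so d_i2 = -17.92 cm; m₂ = −d_i2/d_o2 = +0.3106.
m = m₁·m₂ = (-0.4020)(+0.3106) = -0.125.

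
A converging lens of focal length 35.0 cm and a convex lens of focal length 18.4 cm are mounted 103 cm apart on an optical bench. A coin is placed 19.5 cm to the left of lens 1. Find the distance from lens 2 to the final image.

21.0 cm

Lens 1: 1/d_i1 = 1/f₁ − 1/d_o1 = 1/(35.0) − 1/(19.5) = -0.02271, so d_i1 = -44.03 cm.
The intermediate image is 44.03 cm to the left of lens 1 (virtual), which is 103 − (-44.03) = 147.0 cm to the left of lens 2, so d_o2 = +147.0 cm.
Lens 2: 1/d_i2 = 1/f₂ − 1/d_o2 = 1/(18.4) − 1/(147.0) = 0.04755, so d_i2 = 21.0 cm.
The final image is real, 21.0 cm to the right of lens 2 (overall magnification ≈ -0.32).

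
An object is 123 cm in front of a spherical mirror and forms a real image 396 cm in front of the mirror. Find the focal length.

Real image ⇒ d_i = +396 cm.
1/f = 1/d_o + 1/d_i = 1/(123) + 1/(396) = 0.01066, so f = 93.8 cm.
Since f is positive, the spherical mirror is concave.

f = 93.8 cm (concave)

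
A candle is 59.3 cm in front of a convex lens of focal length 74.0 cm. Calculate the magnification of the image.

m = +5.03

1/d_i = 1/f − 1/d_o = 1/(74.00) − 1/(59.3) = -0.003350, so d_i = -298.5 cm.
m = −d_i/d_o = −(-298.5)/(59.3) = +5.03.
The image is virtual, upright and enlarged, on the same side as the object.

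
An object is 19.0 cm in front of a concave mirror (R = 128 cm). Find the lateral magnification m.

m = +1.42

f = R/2 = 128/2 = 64.00 cm.
1/d_i = 1/f − 1/d_o = 1/(64.00) − 1/(19.0) = -0.03701, so d_i = -27.02 cm.
m = −d_i/d_o = −(-27.02)/(19.0) = +1.42.
The image is virtual, upright and enlarged, behind the mirror.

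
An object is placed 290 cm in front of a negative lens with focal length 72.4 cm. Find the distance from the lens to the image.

57.9 cm

For a negative lens, f = -72.4 cm.
Thin-lens equation: 1/d_i = 1/f − 1/d_o = 1/(-72.40) − 1/(290) = -0.01381 − 0.003448 = -0.01726, so d_i = -57.9 cm.
The image is virtual, upright and reduced, on the same side as the object.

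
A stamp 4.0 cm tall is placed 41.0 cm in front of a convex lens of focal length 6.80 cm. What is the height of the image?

0.795 cm

1/d_i = 1/f − 1/d_o = 1/(6.800) − 1/(41.0) = 0.1227, so d_i = 8.152 cm.
m = −d_i/d_o = -0.1988.
|h_i| = |m|·h_o = 0.1988 × 4.0 = 0.795 cm. The image is real, inverted and reduced, on the far side of the lens.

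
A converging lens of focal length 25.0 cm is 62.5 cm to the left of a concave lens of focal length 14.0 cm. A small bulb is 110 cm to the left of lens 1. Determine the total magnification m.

Lens 1: 1/d_i1 = 1/(25.0) − 1/(110) = 0.03091, so d_i1 = 32.35 cm; m₁ = −d_i1/d_o1 = -0.2941.
d_o2 = 62.5 − (32.35) = 30.15 cm.
f₂ = −14.0 cm (diverging).
Lens 2: 1/d_i2 = 1/(-14.0) − 1/(30.15) = -0.1046, so d_i2 = -9.561 cm; m₂ = −d_i2/d_o2 = +0.3171.
m = m₁·m₂ = (-0.2941)(+0.3171) = -0.0933.

m = -0.0933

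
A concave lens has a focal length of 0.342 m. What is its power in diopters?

For a concave lens, f = −0.342 m.
P = 1/f = 1/(-0.342 m) = -2.92 D.

P = -2.92 D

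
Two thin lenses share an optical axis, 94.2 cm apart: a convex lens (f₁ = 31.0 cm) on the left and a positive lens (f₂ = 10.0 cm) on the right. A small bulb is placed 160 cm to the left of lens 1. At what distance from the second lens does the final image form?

12.2 cm

Lens 1: 1/d_i1 = 1/f₁ − 1/d_o1 = 1/(31.0) − 1/(160) = 0.02601, so d_i1 = 38.45 cm.
The intermediate image is 38.45 cm to the right of lens 1, which is 94.2 − (38.45) = 55.75 cm to the left of lens 2, so d_o2 = +55.75 cm.
Lens 2: 1/d_i2 = 1/f₂ − 1/d_o2 = 1/(10.0) − 1/(55.75) = 0.08206, so d_i2 = 12.2 cm.
The final image is real, 12.2 cm to the right of lens 2 (overall magnification ≈ 0.053).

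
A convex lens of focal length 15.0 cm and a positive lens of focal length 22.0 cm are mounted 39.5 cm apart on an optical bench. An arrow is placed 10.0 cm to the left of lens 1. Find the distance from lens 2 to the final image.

32.2 cm

Lens 1: 1/d_i1 = 1/f₁ − 1/d_o1 = 1/(15.0) − 1/(10.0) = -0.03333, so d_i1 = -30.00 cm.
The intermediate image is 30.00 cm to the left of lens 1 (virtual), which is 39.5 − (-30.00) = 69.50 cm to the left of lens 2, so d_o2 = +69.50 cm.
Lens 2: 1/d_i2 = 1/f₂ − 1/d_o2 = 1/(22.0) − 1/(69.50) = 0.03107, so d_i2 = 32.2 cm.
The final image is real, 32.2 cm to the right of lens 2 (overall magnification ≈ -1.4).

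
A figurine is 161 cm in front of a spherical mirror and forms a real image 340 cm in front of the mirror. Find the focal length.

f = 109 cm (concave)

Real image ⇒ d_i = +340 cm.
1/f = 1/d_o + 1/d_i = 1/(161) + 1/(340) = 0.009152, so f = 109 cm.
Since f is positive, the spherical mirror is concave.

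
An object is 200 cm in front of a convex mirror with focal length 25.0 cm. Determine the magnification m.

For a convex mirror, f = -25.0 cm.
1/d_i = 1/f − 1/d_o = 1/(-25.00) − 1/(200) = -0.04500, so d_i = -22.22 cm.
m = −d_i/d_o = −(-22.22)/(200) = +0.111.
The image is virtual, upright and reduced, behind the mirror.

m = +0.111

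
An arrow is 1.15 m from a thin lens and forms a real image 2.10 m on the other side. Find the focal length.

Real image ⇒ d_i = +2.10 m.
1/f = 1/d_o + 1/d_i = 1/(1.15) + 1/(2.10) = 1.346, so f = 0.743 m.
Since f is positive, the thin lens is converging.

f = 0.743 m (converging)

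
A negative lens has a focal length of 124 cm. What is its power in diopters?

For a negative lens, f = −124 cm.
f = -124 cm = -1.24 m.
P = 1/f = 1/(-1.24 m) = -0.806 D.

P = -0.806 D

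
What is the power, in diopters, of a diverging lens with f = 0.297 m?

P = -3.37 D

For a diverging lens, f = −0.297 m.
P = 1/f = 1/(-0.297 m) = -3.37 D.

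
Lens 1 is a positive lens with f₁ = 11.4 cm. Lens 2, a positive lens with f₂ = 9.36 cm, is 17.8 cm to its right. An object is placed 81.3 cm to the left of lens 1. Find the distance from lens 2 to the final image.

Lens 1: 1/d_i1 = 1/f₁ − 1/d_o1 = 1/(11.4) − 1/(81.3) = 0.07542, so d_i1 = 13.26 cm.
The intermediate image is 13.26 cm to the right of lens 1, which is 17.8 − (13.26) = 4.540 cm to the left of lens 2, so d_o2 = +4.540 cm.
Lens 2: 1/d_i2 = 1/f₂ − 1/d_o2 = 1/(9.36) − 1/(4.540) = -0.1134, so d_i2 = -8.82 cm.
The final image is virtual, 8.82 cm to the left of lens 2 (overall magnification ≈ -0.32).

8.82 cm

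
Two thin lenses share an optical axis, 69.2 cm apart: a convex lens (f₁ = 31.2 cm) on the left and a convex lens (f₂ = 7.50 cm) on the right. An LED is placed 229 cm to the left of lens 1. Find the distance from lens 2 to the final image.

Lens 1: 1/d_i1 = 1/f₁ − 1/d_o1 = 1/(31.2) − 1/(229) = 0.02768, so d_i1 = 36.12 cm.
The intermediate image is 36.12 cm to the right of lens 1, which is 69.2 − (36.12) = 33.08 cm to the left of lens 2, so d_o2 = +33.08 cm.
Lens 2: 1/d_i2 = 1/f₂ − 1/d_o2 = 1/(7.50) − 1/(33.08) = 0.1031, so d_i2 = 9.70 cm.
The final image is real, 9.70 cm to the right of lens 2 (overall magnification ≈ 0.046).

9.70 cm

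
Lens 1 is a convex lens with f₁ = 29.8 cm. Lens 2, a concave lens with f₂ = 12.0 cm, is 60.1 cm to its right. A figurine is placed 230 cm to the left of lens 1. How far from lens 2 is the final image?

Lens 1: 1/d_i1 = 1/f₁ − 1/d_o1 = 1/(29.8) − 1/(230) = 0.02921, so d_i1 = 34.24 cm.
The intermediate image is 34.24 cm to the right of lens 1, which is 60.1 − (34.24) = 25.86 cm to the left of lens 2, so d_o2 = +25.86 cm.
Lens 2 is diverging, so f₂ = −12.0 cm.
Lens 2: 1/d_i2 = 1/f₂ − 1/d_o2 = 1/(-12.0) − 1/(25.86) = -0.1220, so d_i2 = -8.20 cm.
The final image is virtual, 8.20 cm to the left of lens 2 (overall magnification ≈ -0.047).

8.20 cm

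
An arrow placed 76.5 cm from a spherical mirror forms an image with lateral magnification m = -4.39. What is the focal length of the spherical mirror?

f = 62.3 cm (concave)

m = −d_i/d_o ⇒ d_i = −m·d_o = −(-4.39)·(76.5) = 335.8 cm.
1/f = 1/d_o + 1/d_i = 1/(76.5) + 1/(335.8) = 0.01605, so f = 62.3 cm.
Since f is positive, the spherical mirror is concave.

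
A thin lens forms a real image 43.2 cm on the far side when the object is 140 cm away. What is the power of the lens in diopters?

P = +3.03 D

d_i = +43.2 cm.
1/f = 1/d_o + 1/d_i = 1/(140) + 1/(43.2) = 0.03029 cm⁻¹.
f = 33.01 cm = 0.3301 m, so P = 1/f = +3.03 D.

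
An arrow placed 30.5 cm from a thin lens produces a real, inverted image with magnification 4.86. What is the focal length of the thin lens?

m = −d_i/d_o ⇒ d_i = −m·d_o = −(-4.86)·(30.5) = 148.2 cm.
1/f = 1/d_o + 1/d_i = 1/(30.5) + 1/(148.2) = 0.03953, so f = 25.3 cm.
Since f is positive, the thin lens is converging.

f = 25.3 cm (converging)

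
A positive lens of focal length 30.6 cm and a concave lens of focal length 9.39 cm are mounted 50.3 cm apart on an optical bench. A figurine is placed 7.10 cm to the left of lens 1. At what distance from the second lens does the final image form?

Lens 1: 1/d_i1 = 1/f₁ − 1/d_o1 = 1/(30.6) − 1/(7.10) = -0.1082, so d_i1 = -9.245 cm.
The intermediate image is 9.245 cm to the left of lens 1 (virtual), which is 50.3 − (-9.245) = 59.54 cm to the left of lens 2, so d_o2 = +59.54 cm.
Lens 2 is diverging, so f₂ = −9.39 cm.
Lens 2: 1/d_i2 = 1/f₂ − 1/d_o2 = 1/(-9.39) − 1/(59.54) = -0.1233, so d_i2 = -8.11 cm.
The final image is virtual, 8.11 cm to the left of lens 2 (overall magnification ≈ 0.18).

8.11 cm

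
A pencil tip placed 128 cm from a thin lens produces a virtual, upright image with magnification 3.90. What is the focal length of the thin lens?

m = −d_i/d_o ⇒ d_i = −m·d_o = −(+3.90)·(128) = -499.2 cm.
1/f = 1/d_o + 1/d_i = 1/(128) + 1/(-499.2) = 0.005809, so f = 172 cm.
Since f is positive, the thin lens is converging.

f = 172 cm (converging)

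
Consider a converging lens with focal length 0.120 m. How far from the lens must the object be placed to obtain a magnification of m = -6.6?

m = −d_i/d_o ⇒ d_i = −m·d_o.
1/f = 1/d_o + 1/d_i = 1/d_o − 1/(m·d_o) = (1 − 1/m)/d_o, so d_o = f(1 − 1/m) = (0.1200)(1 − 1/(-6.6)) = 0.138 m.

0.138 m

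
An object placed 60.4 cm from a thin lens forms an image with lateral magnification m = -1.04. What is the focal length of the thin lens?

f = 30.8 cm (converging)

m = −d_i/d_o ⇒ d_i = −m·d_o = −(-1.04)·(60.4) = 62.82 cm.
1/f = 1/d_o + 1/d_i = 1/(60.4) + 1/(62.82) = 0.03247, so f = 30.8 cm.
Since f is positive, the thin lens is converging.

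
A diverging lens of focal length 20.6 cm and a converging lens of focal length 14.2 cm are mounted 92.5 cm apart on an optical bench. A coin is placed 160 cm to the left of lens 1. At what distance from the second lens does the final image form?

Lens 1 is diverging, so f₁ = −20.6 cm.
Lens 1: 1/d_i1 = 1/f₁ − 1/d_o1 = 1/(-20.6) − 1/(160) = -0.05479, so d_i1 = -18.25 cm.
The intermediate image is 18.25 cm to the left of lens 1 (virtual), which is 92.5 − (-18.25) = 110.8 cm to the left of lens 2, so d_o2 = +110.8 cm.
Lens 2: 1/d_i2 = 1/f₂ − 1/d_o2 = 1/(14.2) − 1/(110.8) = 0.06140, so d_i2 = 16.3 cm.
The final image is real, 16.3 cm to the right of lens 2 (overall magnification ≈ -0.017).

16.3 cm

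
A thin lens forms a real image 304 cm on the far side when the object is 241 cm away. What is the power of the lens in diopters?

d_i = +304 cm.
1/f = 1/d_o + 1/d_i = 1/(241) + 1/(304) = 0.007439 cm⁻¹.
f = 134.4 cm = 1.344 m, so P = 1/f = +0.744 D.

P = +0.744 D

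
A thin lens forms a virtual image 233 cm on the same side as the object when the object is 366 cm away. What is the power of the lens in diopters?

P = -0.156 D

Virtual image ⇒ d_i = −233 cm.
1/f = 1/d_o + 1/d_i = 1/(366) + 1/(-233) = -0.001560 cm⁻¹.
f = -641.2 cm = -6.412 m, so P = 1/f = -0.156 D.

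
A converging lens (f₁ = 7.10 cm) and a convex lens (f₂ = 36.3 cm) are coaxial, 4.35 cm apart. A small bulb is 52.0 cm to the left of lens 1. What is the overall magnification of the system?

m = -0.143

Lens 1: 1/d_i1 = 1/(7.10) − 1/(52.0) = 0.1216, so d_i1 = 8.223 cm; m₁ = −d_i1/d_o1 = -0.1581.
d_o2 = 4.35 − (8.223) = -3.873 cm (virtual object).
Lens 2: 1/d_i2 = 1/(36.3) − 1/(-3.873) = 0.2857, so d_i2 = 3.500 cm; m₂ = −d_i2/d_o2 = +0.9036.
m = m₁·m₂ = (-0.1581)(+0.9036) = -0.143.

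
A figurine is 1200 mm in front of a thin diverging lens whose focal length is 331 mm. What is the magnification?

For a diverging lens, f = -331 mm.
1/d_i = 1/f − 1/d_o = 1/(-331.0) − 1/(1200) = -0.003854, so d_i = -259.4 mm.
m = −d_i/d_o = −(-259.4)/(1200) = +0.216.
The image is virtual, upright and reduced, on the same side as the object.

m = +0.216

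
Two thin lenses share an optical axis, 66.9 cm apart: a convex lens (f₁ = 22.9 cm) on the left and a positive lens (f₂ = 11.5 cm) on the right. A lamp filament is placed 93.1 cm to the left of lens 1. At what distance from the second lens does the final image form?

16.8 cm

Lens 1: 1/d_i1 = 1/f₁ − 1/d_o1 = 1/(22.9) − 1/(93.1) = 0.03293, so d_i1 = 30.37 cm.
The intermediate image is 30.37 cm to the right of lens 1, which is 66.9 − (30.37) = 36.53 cm to the left of lens 2, so d_o2 = +36.53 cm.
Lens 2: 1/d_i2 = 1/f₂ − 1/d_o2 = 1/(11.5) − 1/(36.53) = 0.05958, so d_i2 = 16.8 cm.
The final image is real, 16.8 cm to the right of lens 2 (overall magnification ≈ 0.15).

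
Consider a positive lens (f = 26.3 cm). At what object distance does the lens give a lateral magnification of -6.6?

30.3 cm

m = −d_i/d_o ⇒ d_i = −m·d_o.
1/f = 1/d_o + 1/d_i = 1/d_o − 1/(m·d_o) = (1 − 1/m)/d_o, so d_o = f(1 − 1/m) = (26.30)(1 − 1/(-6.6)) = 30.3 cm.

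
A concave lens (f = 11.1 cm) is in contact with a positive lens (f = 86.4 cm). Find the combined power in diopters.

P = -7.85 D

P₁ = 1/f₁ = 1/(-0.111 m) = -9.009 D; P₂ = 1/f₂ = 1/(0.864 m) = +1.157 D.
For thin lenses in contact, P = P₁ + P₂ = (-9.009) + (+1.157) = -7.85 D.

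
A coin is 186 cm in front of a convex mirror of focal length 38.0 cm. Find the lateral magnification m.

For a convex mirror, f = -38.0 cm.
1/d_i = 1/f − 1/d_o = 1/(-38.00) − 1/(186) = -0.03169, so d_i = -31.55 cm.
m = −d_i/d_o = −(-31.55)/(186) = +0.170.
The image is virtual, upright and reduced, behind the mirror.

m = +0.170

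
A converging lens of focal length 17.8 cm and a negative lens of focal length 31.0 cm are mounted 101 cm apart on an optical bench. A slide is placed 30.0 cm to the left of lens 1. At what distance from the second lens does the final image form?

Lens 1: 1/d_i1 = 1/f₁ − 1/d_o1 = 1/(17.8) − 1/(30.0) = 0.02285, so d_i1 = 43.77 cm.
The intermediate image is 43.77 cm to the right of lens 1, which is 101 − (43.77) = 57.23 cm to the left of lens 2, so d_o2 = +57.23 cm.
Lens 2 is diverging, so f₂ = −31.0 cm.
Lens 2: 1/d_i2 = 1/f₂ − 1/d_o2 = 1/(-31.0) − 1/(57.23) = -0.04973, so d_i2 = -20.1 cm.
The final image is virtual, 20.1 cm to the left of lens 2 (overall magnification ≈ -0.51).

20.1 cm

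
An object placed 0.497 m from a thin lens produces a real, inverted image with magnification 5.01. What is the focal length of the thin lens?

f = 0.414 m (converging)

m = −d_i/d_o ⇒ d_i = −m·d_o = −(-5.01)·(0.497) = 2.490 m.
1/f = 1/d_o + 1/d_i = 1/(0.497) + 1/(2.490) = 2.414, so f = 0.414 m.
Since f is positive, the thin lens is converging.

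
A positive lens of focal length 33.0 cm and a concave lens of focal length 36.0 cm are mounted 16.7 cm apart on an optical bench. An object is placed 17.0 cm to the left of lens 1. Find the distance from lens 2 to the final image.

Lens 1: 1/d_i1 = 1/f₁ − 1/d_o1 = 1/(33.0) − 1/(17.0) = -0.02852, so d_i1 = -35.06 cm.
The intermediate image is 35.06 cm to the left of lens 1 (virtual), which is 16.7 − (-35.06) = 51.76 cm to the left of lens 2, so d_o2 = +51.76 cm.
Lens 2 is diverging, so f₂ = −36.0 cm.
Lens 2: 1/d_i2 = 1/f₂ − 1/d_o2 = 1/(-36.0) − 1/(51.76) = -0.04710, so d_i2 = -21.2 cm.
The final image is virtual, 21.2 cm to the left of lens 2 (overall magnification ≈ 0.85).

21.2 cm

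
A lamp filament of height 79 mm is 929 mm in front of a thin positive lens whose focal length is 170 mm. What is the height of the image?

1/d_i = 1/f − 1/d_o = 1/(170.0) − 1/(929) = 0.004806, so d_i = 208.1 mm.
m = −d_i/d_o = -0.2240.
|h_i| = |m|·h_o = 0.2240 × 79 = 17.7 mm. The image is real, inverted and reduced, on the far side of the lens.

17.7 mm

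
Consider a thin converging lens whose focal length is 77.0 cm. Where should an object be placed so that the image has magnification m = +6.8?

m = −d_i/d_o ⇒ d_i = −m·d_o.
1/f = 1/d_o + 1/d_i = 1/d_o − 1/(m·d_o) = (1 − 1/m)/d_o, so d_o = f(1 − 1/m) = (77.00)(1 − 1/(+6.8)) = 65.7 cm.

65.7 cm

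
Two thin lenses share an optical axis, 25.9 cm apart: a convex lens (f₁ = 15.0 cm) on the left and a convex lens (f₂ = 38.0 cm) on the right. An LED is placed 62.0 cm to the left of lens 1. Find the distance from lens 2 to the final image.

7.28 cm

Lens 1: 1/d_i1 = 1/f₁ − 1/d_o1 = 1/(15.0) − 1/(62.0) = 0.05054, so d_i1 = 19.79 cm.
The intermediate image is 19.79 cm to the right of lens 1, which is 25.9 − (19.79) = 6.110 cm to the left of lens 2, so d_o2 = +6.110 cm.
Lens 2: 1/d_i2 = 1/f₂ − 1/d_o2 = 1/(38.0) − 1/(6.110) = -0.1374, so d_i2 = -7.28 cm.
The final image is virtual, 7.28 cm to the left of lens 2 (overall magnification ≈ -0.38).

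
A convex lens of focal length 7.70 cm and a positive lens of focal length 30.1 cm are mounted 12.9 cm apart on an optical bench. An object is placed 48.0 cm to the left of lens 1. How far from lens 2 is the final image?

Lens 1: 1/d_i1 = 1/f₁ − 1/d_o1 = 1/(7.70) − 1/(48.0) = 0.1090, so d_i1 = 9.171 cm.
The intermediate image is 9.171 cm to the right of lens 1, which is 12.9 − (9.171) = 3.729 cm to the left of lens 2, so d_o2 = +3.729 cm.
Lens 2: 1/d_i2 = 1/f₂ − 1/d_o2 = 1/(30.1) − 1/(3.729) = -0.2349, so d_i2 = -4.26 cm.
The final image is virtual, 4.26 cm to the left of lens 2 (overall magnification ≈ -0.22).

4.26 cm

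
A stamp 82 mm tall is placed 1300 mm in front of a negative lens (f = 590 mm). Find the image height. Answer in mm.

25.6 mm

For a negative lens, f = -590 mm.
1/d_i = 1/f − 1/d_o = 1/(-590.0) − 1/(1300) = -0.002464, so d_i = -405.8 mm.
m = −d_i/d_o = +0.3122.
|h_i| = |m|·h_o = 0.3122 × 82 = 25.6 mm. The image is virtual, upright and reduced, on the same side as the object.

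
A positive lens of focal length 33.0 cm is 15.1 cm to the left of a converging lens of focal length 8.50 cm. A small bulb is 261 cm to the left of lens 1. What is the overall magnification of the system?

m = -0.0395

Lens 1: 1/d_i1 = 1/(33.0) − 1/(261) = 0.02647, so d_i1 = 37.78 cm; m₁ = −d_i1/d_o1 = -0.1448.
d_o2 = 15.1 − (37.78) = -22.68 cm (virtual object).
Lens 2: 1/d_i2 = 1/(8.50) − 1/(-22.68) = 0.1617, so d_i2 = 6.183 cm; m₂ = −d_i2/d_o2 = +0.2726.
m = m₁·m₂ = (-0.1448)(+0.2726) = -0.0395.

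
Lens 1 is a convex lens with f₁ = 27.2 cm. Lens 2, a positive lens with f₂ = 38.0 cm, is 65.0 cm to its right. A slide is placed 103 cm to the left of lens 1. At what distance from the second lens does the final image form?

Lens 1: 1/d_i1 = 1/f₁ − 1/d_o1 = 1/(27.2) − 1/(103) = 0.02706, so d_i1 = 36.96 cm.
The intermediate image is 36.96 cm to the right of lens 1, which is 65.0 − (36.96) = 28.04 cm to the left of lens 2, so d_o2 = +28.04 cm.
Lens 2: 1/d_i2 = 1/f₂ − 1/d_o2 = 1/(38.0) − 1/(28.04) = -0.009348, so d_i2 = -107 cm.
The final image is virtual, 107 cm to the left of lens 2 (overall magnification ≈ -1.4).

107 cm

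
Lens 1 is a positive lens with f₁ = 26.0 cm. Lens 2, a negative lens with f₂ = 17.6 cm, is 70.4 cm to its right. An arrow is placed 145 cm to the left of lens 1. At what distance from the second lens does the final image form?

12.1 cm

Lens 1: 1/d_i1 = 1/f₁ − 1/d_o1 = 1/(26.0) − 1/(145) = 0.03156, so d_i1 = 31.68 cm.
The intermediate image is 31.68 cm to the right of lens 1, which is 70.4 − (31.68) = 38.72 cm to the left of lens 2, so d_o2 = +38.72 cm.
Lens 2 is diverging, so f₂ = −17.6 cm.
Lens 2: 1/d_i2 = 1/f₂ − 1/d_o2 = 1/(-17.6) − 1/(38.72) = -0.08264, so d_i2 = -12.1 cm.
The final image is virtual, 12.1 cm to the left of lens 2 (overall magnification ≈ -0.068).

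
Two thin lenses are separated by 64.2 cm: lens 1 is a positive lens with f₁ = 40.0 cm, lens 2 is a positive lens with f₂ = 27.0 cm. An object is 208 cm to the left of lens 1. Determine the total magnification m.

m = -0.522

Lens 1: 1/d_i1 = 1/(40.0) − 1/(208) = 0.02019, so d_i1 = 49.52 cm; m₁ = −d_i1/d_o1 = -0.2381.
d_o2 = 64.2 − (49.52) = 14.68 cm.
Lens 2: 1/d_i2 = 1/(27.0) − 1/(14.68) = -0.03108, so d_i2 = -32.17 cm; m₂ = −d_i2/d_o2 = +2.192.
m = m₁·m₂ = (-0.2381)(+2.192) = -0.522.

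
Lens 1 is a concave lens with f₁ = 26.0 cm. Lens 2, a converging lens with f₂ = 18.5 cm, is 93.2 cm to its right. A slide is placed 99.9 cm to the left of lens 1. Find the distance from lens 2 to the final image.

Lens 1 is diverging, so f₁ = −26.0 cm.
Lens 1: 1/d_i1 = 1/f₁ − 1/d_o1 = 1/(-26.0) − 1/(99.9) = -0.04847, so d_i1 = -20.63 cm.
The intermediate image is 20.63 cm to the left of lens 1 (virtual), which is 93.2 − (-20.63) = 113.8 cm to the left of lens 2, so d_o2 = +113.8 cm.
Lens 2: 1/d_i2 = 1/f₂ − 1/d_o2 = 1/(18.5) − 1/(113.8) = 0.04527, so d_i2 = 22.1 cm.
The final image is real, 22.1 cm to the right of lens 2 (overall magnification ≈ -0.040).

22.1 cm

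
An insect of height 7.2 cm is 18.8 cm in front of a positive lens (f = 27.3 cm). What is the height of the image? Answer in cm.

23.1 cm

1/d_i = 1/f − 1/d_o = 1/(27.30) − 1/(18.8) = -0.01656, so d_i = -60.38 cm.
m = −d_i/d_o = +3.212.
|h_i| = |m|·h_o = 3.212 × 7.2 = 23.1 cm. The image is virtual, upright and enlarged, on the same side as the object.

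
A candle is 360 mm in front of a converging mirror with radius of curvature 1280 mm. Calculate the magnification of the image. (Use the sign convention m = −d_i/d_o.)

f = R/2 = 1280/2 = 640.0 mm.
1/d_i = 1/f − 1/d_o = 1/(640.0) − 1/(360) = -0.001215, so d_i = -822.9 mm.
m = −d_i/d_o = −(-822.9)/(360) = +2.29.
The image is virtual, upright and enlarged, behind the mirror.

m = +2.29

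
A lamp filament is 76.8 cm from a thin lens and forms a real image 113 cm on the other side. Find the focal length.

f = 45.7 cm (converging)

Real image ⇒ d_i = +113 cm.
1/f = 1/d_o + 1/d_i = 1/(76.8) + 1/(113) = 0.02187, so f = 45.7 cm.
Since f is positive, the thin lens is converging.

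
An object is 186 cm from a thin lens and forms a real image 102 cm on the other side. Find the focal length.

f = 65.9 cm (converging)

Real image ⇒ d_i = +102 cm.
1/f = 1/d_o + 1/d_i = 1/(186) + 1/(102) = 0.01518, so f = 65.9 cm.
Since f is positive, the thin lens is converging.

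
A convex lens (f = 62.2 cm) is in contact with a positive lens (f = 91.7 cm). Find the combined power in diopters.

P = +2.70 D

P₁ = 1/f₁ = 1/(0.622 m) = +1.608 D; P₂ = 1/f₂ = 1/(0.917 m) = +1.091 D.
For thin lenses in contact, P = P₁ + P₂ = (+1.608) + (+1.091) = +2.70 D.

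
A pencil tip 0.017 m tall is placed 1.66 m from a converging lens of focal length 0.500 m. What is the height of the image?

1/d_i = 1/f − 1/d_o = 1/(0.5000) − 1/(1.66) = 1.398, so d_i = 0.7155 m.
m = −d_i/d_o = -0.4310.
|h_i| = |m|·h_o = 0.4310 × 0.017 = 0.00733 m. The image is real, inverted and reduced, on the far side of the lens.

0.00733 m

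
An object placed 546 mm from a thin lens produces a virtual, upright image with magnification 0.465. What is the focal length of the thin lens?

m = −d_i/d_o ⇒ d_i = −m·d_o = −(+0.465)·(546) = -253.9 mm.
1/f = 1/d_o + 1/d_i = 1/(546) + 1/(-253.9) = -0.002107, so f = -475 mm.
Since f is negative, the thin lens is diverging.

f = -475 mm (diverging)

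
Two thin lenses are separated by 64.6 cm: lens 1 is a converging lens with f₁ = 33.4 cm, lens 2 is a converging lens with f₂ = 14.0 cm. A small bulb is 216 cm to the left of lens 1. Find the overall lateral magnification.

Lens 1: 1/d_i1 = 1/(33.4) − 1/(216) = 0.02531, so d_i1 = 39.51 cm; m₁ = −d_i1/d_o1 = -0.1829.
d_o2 = 64.6 − (39.51) = 25.09 cm.
Lens 2: 1/d_i2 = 1/(14.0) − 1/(25.09) = 0.03157, so d_i2 = 31.67 cm; m₂ = −d_i2/d_o2 = -1.262.
m = m₁·m₂ = (-0.1829)(-1.262) = +0.231.

m = +0.231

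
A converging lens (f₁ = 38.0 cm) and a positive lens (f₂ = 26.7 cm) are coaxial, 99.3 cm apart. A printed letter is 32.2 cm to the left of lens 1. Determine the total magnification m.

Lens 1: 1/d_i1 = 1/(38.0) − 1/(32.2) = -0.004740, so d_i1 = -211.0 cm; m₁ = −d_i1/d_o1 = +6.553.
d_o2 = 99.3 − (-211.0) = 310.3 cm.
Lens 2: 1/d_i2 = 1/(26.7) − 1/(310.3) = 0.03423, so d_i2 = 29.21 cm; m₂ = −d_i2/d_o2 = -0.09415.
m = m₁·m₂ = (+6.553)(-0.09415) = -0.617.

m = -0.617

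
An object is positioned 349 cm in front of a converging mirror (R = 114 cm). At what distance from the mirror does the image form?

68.1 cm

f = R/2 = 114/2 = 57.00 cm.
Mirror equation: 1/v = 1/f − 1/u = 1/(57.00) − 1/(349) = 0.01754 − 0.002865 = 0.01468, so v = 68.1 cm.
The image is real, inverted and reduced, in front of the mirror.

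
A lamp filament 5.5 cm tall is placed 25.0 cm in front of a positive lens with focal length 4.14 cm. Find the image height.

1.09 cm

1/d_i = 1/f − 1/d_o = 1/(4.140) − 1/(25.0) = 0.2015, so d_i = 4.962 cm.
m = −d_i/d_o = -0.1985.
|h_i| = |m|·h_o = 0.1985 × 5.5 = 1.09 cm. The image is real, inverted and reduced, on the far side of the lens.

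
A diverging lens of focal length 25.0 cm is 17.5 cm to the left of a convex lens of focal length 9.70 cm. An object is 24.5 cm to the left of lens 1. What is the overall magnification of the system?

f₁ = −25.0 cm (diverging).
Lens 1: 1/d_i1 = 1/(-25.0) − 1/(24.5) = -0.08082, so d_i1 = -12.37 cm; m₁ = −d_i1/d_o1 = +0.5049.
d_o2 = 17.5 − (-12.37) = 29.87 cm.
Lens 2: 1/d_i2 = 1/(9.70) − 1/(29.87) = 0.06961, so d_i2 = 14.36 cm; m₂ = −d_i2/d_o2 = -0.4809.
m = m₁·m₂ = (+0.5049)(-0.4809) = -0.243.

m = -0.243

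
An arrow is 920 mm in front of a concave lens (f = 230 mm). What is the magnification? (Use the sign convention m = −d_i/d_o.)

m = +0.200

For a concave lens, f = -230 mm.
1/d_i = 1/f − 1/d_o = 1/(-230.0) − 1/(920) = -0.005435, so d_i = -184.0 mm.
m = −d_i/d_o = −(-184.0)/(920) = +0.200.
The image is virtual, upright and reduced, on the same side as the object.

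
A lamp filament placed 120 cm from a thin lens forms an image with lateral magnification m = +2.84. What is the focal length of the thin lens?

f = 185 cm (converging)

m = −d_i/d_o ⇒ d_i = −m·d_o = −(+2.84)·(120) = -340.8 cm.
1/f = 1/d_o + 1/d_i = 1/(120) + 1/(-340.8) = 0.005399, so f = 185 cm.
Since f is positive, the thin lens is converging.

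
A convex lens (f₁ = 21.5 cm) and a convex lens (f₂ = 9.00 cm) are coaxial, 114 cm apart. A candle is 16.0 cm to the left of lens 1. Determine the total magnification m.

Lens 1: 1/d_i1 = 1/(21.5) − 1/(16.0) = -0.01599, so d_i1 = -62.55 cm; m₁ = −d_i1/d_o1 = +3.909.
d_o2 = 114 − (-62.55) = 176.6 cm.
Lens 2: 1/d_i2 = 1/(9.00) − 1/(176.6) = 0.1054, so d_i2 = 9.483 cm; m₂ = −d_i2/d_o2 = -0.05370.
m = m₁·m₂ = (+3.909)(-0.05370) = -0.210.

m = -0.210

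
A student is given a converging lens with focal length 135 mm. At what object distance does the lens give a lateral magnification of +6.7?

m = −d_i/d_o ⇒ d_i = −m·d_o.
1/f = 1/d_o + 1/d_i = 1/d_o − 1/(m·d_o) = (1 − 1/m)/d_o, so d_o = f(1 − 1/m) = (135.0)(1 − 1/(+6.7)) = 115 mm.

115 mm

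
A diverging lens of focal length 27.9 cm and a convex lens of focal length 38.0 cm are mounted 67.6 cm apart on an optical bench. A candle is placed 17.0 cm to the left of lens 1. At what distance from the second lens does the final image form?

74.0 cm

Lens 1 is diverging, so f₁ = −27.9 cm.
Lens 1: 1/d_i1 = 1/f₁ − 1/d_o1 = 1/(-27.9) − 1/(17.0) = -0.09467, so d_i1 = -10.56 cm.
The intermediate image is 10.56 cm to the left of lens 1 (virtual), which is 67.6 − (-10.56) = 78.16 cm to the left of lens 2, so d_o2 = +78.16 cm.
Lens 2: 1/d_i2 = 1/f₂ − 1/d_o2 = 1/(38.0) − 1/(78.16) = 0.01352, so d_i2 = 74.0 cm.
The final image is real, 74.0 cm to the right of lens 2 (overall magnification ≈ -0.59).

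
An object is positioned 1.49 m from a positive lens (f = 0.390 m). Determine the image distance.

Lens equation: 1/v = 1/f − 1/u = 1/(0.3900) − 1/(1.49) = 2.564 − 0.6711 = 1.893, so v = 0.528 m.
The image is real, inverted and reduced, on the far side of the lens.

0.528 m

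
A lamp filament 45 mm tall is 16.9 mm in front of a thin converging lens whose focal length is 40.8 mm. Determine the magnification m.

1/d_i = 1/f − 1/d_o = 1/(40.80) − 1/(16.9) = -0.03466, so d_i = -28.85 mm.
m = −d_i/d_o = −(-28.85)/(16.9) = +1.71.
The image is virtual, upright and enlarged, on the same side as the object.

m = +1.71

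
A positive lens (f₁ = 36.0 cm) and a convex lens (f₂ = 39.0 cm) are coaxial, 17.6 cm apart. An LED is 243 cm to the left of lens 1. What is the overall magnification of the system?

Lens 1: 1/d_i1 = 1/(36.0) − 1/(243) = 0.02366, so d_i1 = 42.26 cm; m₁ = −d_i1/d_o1 = -0.1739.
d_o2 = 17.6 − (42.26) = -24.66 cm (virtual object).
Lens 2: 1/d_i2 = 1/(39.0) − 1/(-24.66) = 0.06619, so d_i2 = 15.11 cm; m₂ = −d_i2/d_o2 = +0.6126.
m = m₁·m₂ = (-0.1739)(+0.6126) = -0.107.

m = -0.107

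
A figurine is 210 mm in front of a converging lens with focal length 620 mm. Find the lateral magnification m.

m = +1.51

1/d_i = 1/f − 1/d_o = 1/(620.0) − 1/(210) = -0.003149, so d_i = -317.6 mm.
m = −d_i/d_o = −(-317.6)/(210) = +1.51.
The image is virtual, upright and enlarged, on the same side as the object.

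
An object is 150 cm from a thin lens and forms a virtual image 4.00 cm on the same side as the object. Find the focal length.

Virtual image ⇒ d_i = −4.00 cm.
1/f = 1/d_o + 1/d_i = 1/(150) + 1/(-4.00) = -0.2433, so f = -4.11 cm.
Since f is negative, the thin lens is diverging.

f = -4.11 cm (diverging)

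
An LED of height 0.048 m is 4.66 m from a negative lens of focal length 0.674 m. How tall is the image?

0.00607 m

For a negative lens, f = -0.674 m.
1/d_i = 1/f − 1/d_o = 1/(-0.6740) − 1/(4.66) = -1.698, so d_i = -0.5888 m.
m = −d_i/d_o = +0.1264.
|h_i| = |m|·h_o = 0.1264 × 0.048 = 0.00607 m. The image is virtual, upright and reduced, on the same side as the object.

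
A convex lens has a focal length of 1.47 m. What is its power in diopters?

P = 1/f = 1/(1.47 m) = +0.680 D.

P = +0.680 D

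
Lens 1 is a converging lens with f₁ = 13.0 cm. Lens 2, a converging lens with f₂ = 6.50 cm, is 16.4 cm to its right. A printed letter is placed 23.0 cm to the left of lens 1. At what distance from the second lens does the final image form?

4.39 cm

Lens 1: 1/d_i1 = 1/f₁ − 1/d_o1 = 1/(13.0) − 1/(23.0) = 0.03344, so d_i1 = 29.90 cm.
The intermediate image is 29.90 cm to the right of lens 1, which lies 13.50 cm to the right of lens 2 — a virtual object — so d_o2 = −13.50 cm.
Lens 2: 1/d_i2 = 1/f₂ − 1/d_o2 = 1/(6.50) − 1/(-13.50) = 0.2279, so d_i2 = 4.39 cm.
The final image is real, 4.39 cm to the right of lens 2 (overall magnification ≈ -0.42).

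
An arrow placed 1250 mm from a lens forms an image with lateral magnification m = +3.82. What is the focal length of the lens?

m = −d_i/d_o ⇒ d_i = −m·d_o = −(+3.82)·(1250) = -4775 mm.
1/f = 1/d_o + 1/d_i = 1/(1250) + 1/(-4775) = 0.0005906, so f = 1690 mm.
Since f is positive, the lens is converging.

f = 1690 mm (converging)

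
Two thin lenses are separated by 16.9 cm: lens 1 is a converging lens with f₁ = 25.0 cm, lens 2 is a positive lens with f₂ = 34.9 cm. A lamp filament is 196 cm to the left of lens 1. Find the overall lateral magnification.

m = -0.109

Lens 1: 1/d_i1 = 1/(25.0) − 1/(196) = 0.03490, so d_i1 = 28.65 cm; m₁ = −d_i1/d_o1 = -0.1462.
d_o2 = 16.9 − (28.65) = -11.75 cm (virtual object).
Lens 2: 1/d_i2 = 1/(34.9) − 1/(-11.75) = 0.1138, so d_i2 = 8.790 cm; m₂ = −d_i2/d_o2 = +0.7481.
m = m₁·m₂ = (-0.1462)(+0.7481) = -0.109.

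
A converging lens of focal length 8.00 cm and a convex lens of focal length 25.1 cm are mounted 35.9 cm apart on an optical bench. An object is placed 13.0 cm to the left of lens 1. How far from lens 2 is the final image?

Lens 1: 1/d_i1 = 1/f₁ − 1/d_o1 = 1/(8.00) − 1/(13.0) = 0.04808, so d_i1 = 20.80 cm.
The intermediate image is 20.80 cm to the right of lens 1, which is 35.9 − (20.80) = 15.10 cm to the left of lens 2, so d_o2 = +15.10 cm.
Lens 2: 1/d_i2 = 1/f₂ − 1/d_o2 = 1/(25.1) − 1/(15.10) = -0.02638, so d_i2 = -37.9 cm.
The final image is virtual, 37.9 cm to the left of lens 2 (overall magnification ≈ -4.0).

37.9 cm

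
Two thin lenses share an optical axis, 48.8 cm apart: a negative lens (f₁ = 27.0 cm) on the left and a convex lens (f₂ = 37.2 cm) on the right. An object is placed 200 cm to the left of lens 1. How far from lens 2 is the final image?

76.3 cm

Lens 1 is diverging, so f₁ = −27.0 cm.
Lens 1: 1/d_i1 = 1/f₁ − 1/d_o1 = 1/(-27.0) − 1/(200) = -0.04204, so d_i1 = -23.79 cm.
The intermediate image is 23.79 cm to the left of lens 1 (virtual), which is 48.8 − (-23.79) = 72.59 cm to the left of lens 2, so d_o2 = +72.59 cm.
Lens 2: 1/d_i2 = 1/f₂ − 1/d_o2 = 1/(37.2) − 1/(72.59) = 0.01311, so d_i2 = 76.3 cm.
The final image is real, 76.3 cm to the right of lens 2 (overall magnification ≈ -0.13).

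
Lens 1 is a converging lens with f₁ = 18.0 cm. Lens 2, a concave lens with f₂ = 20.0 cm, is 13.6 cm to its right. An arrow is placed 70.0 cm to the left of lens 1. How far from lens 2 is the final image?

Lens 1: 1/d_i1 = 1/f₁ − 1/d_o1 = 1/(18.0) − 1/(70.0) = 0.04127, so d_i1 = 24.23 cm.
The intermediate image is 24.23 cm to the right of lens 1, which lies 10.63 cm to the right of lens 2 — a virtual object — so d_o2 = −10.63 cm.
Lens 2 is diverging, so f₂ = −20.0 cm.
Lens 2: 1/d_i2 = 1/f₂ − 1/d_o2 = 1/(-20.0) − 1/(-10.63) = 0.04407, so d_i2 = 22.7 cm.
The final image is real, 22.7 cm to the right of lens 2 (overall magnification ≈ -0.74).

22.7 cm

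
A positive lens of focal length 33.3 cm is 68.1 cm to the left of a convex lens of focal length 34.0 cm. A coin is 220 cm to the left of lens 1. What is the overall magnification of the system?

m = -1.18

Lens 1: 1/d_i1 = 1/(33.3) − 1/(220) = 0.02548, so d_i1 = 39.24 cm; m₁ = −d_i1/d_o1 = -0.1784.
d_o2 = 68.1 − (39.24) = 28.86 cm.
Lens 2: 1/d_i2 = 1/(34.0) − 1/(28.86) = -0.005238, so d_i2 = -190.9 cm; m₂ = −d_i2/d_o2 = +6.615.
m = m₁·m₂ = (-0.1784)(+6.615) = -1.18.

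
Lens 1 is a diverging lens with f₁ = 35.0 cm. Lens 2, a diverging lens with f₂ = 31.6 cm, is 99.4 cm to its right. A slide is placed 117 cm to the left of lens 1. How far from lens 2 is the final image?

Lens 1 is diverging, so f₁ = −35.0 cm.
Lens 1: 1/d_i1 = 1/f₁ − 1/d_o1 = 1/(-35.0) − 1/(117) = -0.03712, so d_i1 = -26.94 cm.
The intermediate image is 26.94 cm to the left of lens 1 (virtual), which is 99.4 − (-26.94) = 126.3 cm to the left of lens 2, so d_o2 = +126.3 cm.
Lens 2 is diverging, so f₂ = −31.6 cm.
Lens 2: 1/d_i2 = 1/f₂ − 1/d_o2 = 1/(-31.6) − 1/(126.3) = -0.03956, so d_i2 = -25.3 cm.
The final image is virtual, 25.3 cm to the left of lens 2 (overall magnification ≈ 0.046).

25.3 cm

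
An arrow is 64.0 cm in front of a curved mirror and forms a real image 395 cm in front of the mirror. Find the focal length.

f = 55.1 cm (concave)

Real image ⇒ d_i = +395 cm.
1/f = 1/d_o + 1/d_i = 1/(64.0) + 1/(395) = 0.01816, so f = 55.1 cm.
Since f is positive, the curved mirror is concave.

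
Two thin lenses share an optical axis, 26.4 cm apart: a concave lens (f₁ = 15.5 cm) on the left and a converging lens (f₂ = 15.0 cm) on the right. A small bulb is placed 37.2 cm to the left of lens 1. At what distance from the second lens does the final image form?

25.1 cm

Lens 1 is diverging, so f₁ = −15.5 cm.
Lens 1: 1/d_i1 = 1/f₁ − 1/d_o1 = 1/(-15.5) − 1/(37.2) = -0.09140, so d_i1 = -10.94 cm.
The intermediate image is 10.94 cm to the left of lens 1 (virtual), which is 26.4 − (-10.94) = 37.34 cm to the left of lens 2, so d_o2 = +37.34 cm.
Lens 2: 1/d_i2 = 1/f₂ − 1/d_o2 = 1/(15.0) − 1/(37.34) = 0.03989, so d_i2 = 25.1 cm.
The final image is real, 25.1 cm to the right of lens 2 (overall magnification ≈ -0.20).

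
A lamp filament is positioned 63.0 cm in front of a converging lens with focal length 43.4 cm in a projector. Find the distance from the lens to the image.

Lens equation: 1/v = 1/f − 1/u = 1/(43.40) − 1/(63.0) = 0.02304 − 0.01587 = 0.007168, so v = 139 cm.
The image is real, inverted and enlarged, on the far side of the lens.

139 cm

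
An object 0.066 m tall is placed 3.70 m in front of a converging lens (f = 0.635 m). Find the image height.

0.0137 m

1/d_i = 1/f − 1/d_o = 1/(0.6350) − 1/(3.70) = 1.305, so d_i = 0.7666 m.
m = −d_i/d_o = -0.2072.
|h_i| = |m|·h_o = 0.2072 × 0.066 = 0.0137 m. The image is real, inverted and reduced, on the far side of the lens.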